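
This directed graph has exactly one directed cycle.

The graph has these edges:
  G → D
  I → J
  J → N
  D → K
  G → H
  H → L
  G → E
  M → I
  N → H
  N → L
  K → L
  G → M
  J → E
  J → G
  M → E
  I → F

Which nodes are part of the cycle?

G, I, J, M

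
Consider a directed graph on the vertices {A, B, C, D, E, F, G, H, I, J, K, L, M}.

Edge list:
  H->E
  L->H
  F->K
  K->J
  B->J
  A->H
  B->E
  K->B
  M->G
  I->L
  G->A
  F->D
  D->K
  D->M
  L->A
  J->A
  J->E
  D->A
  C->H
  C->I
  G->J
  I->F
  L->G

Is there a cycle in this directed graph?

DFS with white/gray/black marking, starting from F:
F gray
  K gray
    B gray
      J gray
        E gray
        E black
        A gray
          H gray
            H→E: E black — skip
          H black
        A black
      J black
      B→E: E black — skip
    B black
    K→J: J black — skip
  K black
  D gray
    D→K: K black — skip
    D→A: A black — skip
    M gray
      G gray
        G→A: A black — skip
        G→J: J black — skip
      G black
    M black
  D black
F black
C gray
  C→H: H black — skip
  I gray
    L gray
      L→A: A black — skip
      L→H: H black — skip
      L→G: G black — skip
    L black
    I→F: F black — skip
  I black
C black
Every edge goes to a white or black vertex — no back edge, so the graph is acyclic.

No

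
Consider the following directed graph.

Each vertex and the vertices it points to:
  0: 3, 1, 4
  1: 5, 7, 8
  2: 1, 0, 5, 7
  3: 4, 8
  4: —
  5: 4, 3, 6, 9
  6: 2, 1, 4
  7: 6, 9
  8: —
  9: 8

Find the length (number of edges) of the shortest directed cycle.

For each vertex v, BFS finds the shortest path from v back to v.
The shortest such closed walk is 2 → 7 → 6 → 2, length 3.

3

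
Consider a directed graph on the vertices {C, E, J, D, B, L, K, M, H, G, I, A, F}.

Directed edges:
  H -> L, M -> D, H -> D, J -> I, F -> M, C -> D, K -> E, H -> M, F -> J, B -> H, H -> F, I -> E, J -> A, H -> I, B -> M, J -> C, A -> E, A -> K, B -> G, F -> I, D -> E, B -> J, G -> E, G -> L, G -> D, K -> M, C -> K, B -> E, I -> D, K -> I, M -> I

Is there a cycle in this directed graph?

No

DFS with white/gray/black marking, starting from G:
G gray
  E gray
  E black
  D gray
    D→E: E black — skip
  D black
  L gray
  L black
G black
C gray
  K gray
    M gray
      I gray
        I→D: D black — skip
        I→E: E black — skip
      I black
      M→D: D black — skip
    M black
    K→I: I black — skip
    K→E: E black — skip
  K black
  C→D: D black — skip
C black
J gray
  J→I: I black — skip
  J→C: C black — skip
  A gray
    A→E: E black — skip
    A→K: K black — skip
  A black
J black
B gray
  B→E: E black — skip
  H gray
    H→D: D black — skip
    H→I: I black — skip
    H→M: M black — skip
    F gray
      F→M: M black — skip
      F→J: J black — skip
      F→I: I black — skip
    F black
    H→L: L black — skip
  H black
  B→G: G black — skip
  B→J: J black — skip
  B→M: M black — skip
B black
Every edge goes to a white or black vertex — no back edge, so the graph is acyclic.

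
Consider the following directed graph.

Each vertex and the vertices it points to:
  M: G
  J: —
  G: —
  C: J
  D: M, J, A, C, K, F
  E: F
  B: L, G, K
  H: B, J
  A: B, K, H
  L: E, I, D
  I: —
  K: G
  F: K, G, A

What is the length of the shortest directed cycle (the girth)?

For each vertex v, BFS finds the shortest path from v back to v.
The shortest such closed walk is L → D → A → B → L, length 4.

4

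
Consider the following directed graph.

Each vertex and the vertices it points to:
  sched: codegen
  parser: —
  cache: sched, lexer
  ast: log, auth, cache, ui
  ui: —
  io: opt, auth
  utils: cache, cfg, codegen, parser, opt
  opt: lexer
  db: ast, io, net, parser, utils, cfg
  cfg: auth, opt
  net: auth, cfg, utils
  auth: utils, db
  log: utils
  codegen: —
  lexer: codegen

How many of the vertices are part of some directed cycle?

A vertex is on a directed cycle iff it belongs to a strongly connected component of size ≥ 2 (or has a self-loop).
The vertices on cycles are {db, io, ast, cfg, log, net, auth, utils} — 8 in total.

8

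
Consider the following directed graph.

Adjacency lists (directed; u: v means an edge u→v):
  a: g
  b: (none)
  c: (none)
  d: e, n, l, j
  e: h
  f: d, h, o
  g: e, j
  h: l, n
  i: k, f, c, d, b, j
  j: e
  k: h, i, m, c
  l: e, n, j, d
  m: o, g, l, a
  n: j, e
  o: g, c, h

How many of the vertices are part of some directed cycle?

8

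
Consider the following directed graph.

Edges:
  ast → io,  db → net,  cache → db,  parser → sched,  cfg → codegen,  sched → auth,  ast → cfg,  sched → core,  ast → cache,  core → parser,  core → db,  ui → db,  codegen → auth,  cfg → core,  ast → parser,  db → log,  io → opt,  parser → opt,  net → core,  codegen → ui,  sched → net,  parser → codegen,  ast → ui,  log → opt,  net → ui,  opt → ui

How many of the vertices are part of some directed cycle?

9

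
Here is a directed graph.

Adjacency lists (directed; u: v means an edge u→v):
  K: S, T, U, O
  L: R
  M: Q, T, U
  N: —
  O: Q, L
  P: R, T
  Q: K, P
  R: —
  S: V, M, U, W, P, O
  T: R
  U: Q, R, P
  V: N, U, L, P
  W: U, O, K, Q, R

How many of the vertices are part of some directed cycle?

8

A vertex is on a directed cycle iff it belongs to a strongly connected component of size ≥ 2 (or has a self-loop).
The vertices on cycles are {K, M, O, Q, S, U, V, W} — 8 in total.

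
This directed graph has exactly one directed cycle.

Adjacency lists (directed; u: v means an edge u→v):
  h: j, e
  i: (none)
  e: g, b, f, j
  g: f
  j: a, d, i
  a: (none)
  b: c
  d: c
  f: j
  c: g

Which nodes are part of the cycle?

DFS with gray/black marking from f:
f gray
  j gray
    a gray
    a black
    d gray
      c gray
        g gray
          g→f: f is gray → back edge
Back edge closes the cycle f → j → d → c → g → f; its vertices are {c, d, f, g, j}.

c, d, f, g, j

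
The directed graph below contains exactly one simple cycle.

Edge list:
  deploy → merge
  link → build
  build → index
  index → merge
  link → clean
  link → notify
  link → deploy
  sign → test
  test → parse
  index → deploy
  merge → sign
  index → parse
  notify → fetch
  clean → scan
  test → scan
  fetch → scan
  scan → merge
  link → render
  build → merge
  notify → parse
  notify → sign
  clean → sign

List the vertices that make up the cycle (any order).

scan, sign, test, merge

DFS with gray/black marking from sign:
sign gray
  test gray
    scan gray
      merge gray
        merge→sign: sign is gray → back edge
Back edge closes the cycle sign → test → scan → merge → sign; its vertices are {scan, sign, test, merge}.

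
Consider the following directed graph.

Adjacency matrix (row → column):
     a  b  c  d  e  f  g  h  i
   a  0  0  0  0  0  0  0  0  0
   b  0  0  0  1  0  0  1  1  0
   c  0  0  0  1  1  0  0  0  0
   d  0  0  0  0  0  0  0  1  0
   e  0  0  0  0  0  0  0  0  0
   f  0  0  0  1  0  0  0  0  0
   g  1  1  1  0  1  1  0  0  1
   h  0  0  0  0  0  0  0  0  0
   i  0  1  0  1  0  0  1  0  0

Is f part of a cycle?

No

f lies on a cycle iff there is a path from f back to itself.
Exploring from f, it never reaches itself; equivalently, its strongly connected component is a singleton.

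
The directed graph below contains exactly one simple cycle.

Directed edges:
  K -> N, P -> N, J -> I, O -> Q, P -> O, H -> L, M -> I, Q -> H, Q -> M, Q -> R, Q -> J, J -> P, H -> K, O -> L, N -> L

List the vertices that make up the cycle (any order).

J, O, P, Q

DFS with gray/black marking from Q:
Q gray
  R gray
  R black
  M gray
    I gray
    I black
  M black
  H gray
    K gray
      N gray
        L gray
        L black
      N black
    K black
    H→L: L black — skip
  H black
  J gray
    P gray
      O gray
        O→L: L black — skip
        O→Q: Q is gray → back edge
Back edge closes the cycle Q → J → P → O → Q; its vertices are {J, O, P, Q}.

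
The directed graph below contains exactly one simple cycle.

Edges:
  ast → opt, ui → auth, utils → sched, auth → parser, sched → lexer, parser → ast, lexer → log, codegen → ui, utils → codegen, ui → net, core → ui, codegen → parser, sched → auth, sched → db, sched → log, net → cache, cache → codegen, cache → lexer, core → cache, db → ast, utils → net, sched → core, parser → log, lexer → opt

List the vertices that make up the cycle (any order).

DFS with gray/black marking from codegen:
codegen gray
  parser gray
    log gray
    log black
    ast gray
      opt gray
      opt black
    ast black
  parser black
  ui gray
    net gray
      cache gray
        cache→codegen: codegen is gray → back edge
Back edge closes the cycle codegen → ui → net → cache → codegen; its vertices are {ui, net, cache, codegen}.

ui, net, cache, codegen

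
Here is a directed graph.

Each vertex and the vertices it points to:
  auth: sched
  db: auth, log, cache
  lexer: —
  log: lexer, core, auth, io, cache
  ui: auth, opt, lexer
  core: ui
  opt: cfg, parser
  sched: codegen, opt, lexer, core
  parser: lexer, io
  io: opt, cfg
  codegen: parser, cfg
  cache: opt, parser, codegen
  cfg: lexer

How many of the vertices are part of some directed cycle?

A vertex is on a directed cycle iff it belongs to a strongly connected component of size ≥ 2 (or has a self-loop).
The vertices on cycles are {io, ui, opt, auth, core, sched, parser} — 7 in total.

7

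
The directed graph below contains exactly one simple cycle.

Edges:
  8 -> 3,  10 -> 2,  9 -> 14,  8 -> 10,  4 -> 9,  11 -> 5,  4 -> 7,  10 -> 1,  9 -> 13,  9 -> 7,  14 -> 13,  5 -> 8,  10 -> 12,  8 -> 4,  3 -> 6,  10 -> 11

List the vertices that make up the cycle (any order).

DFS with gray/black marking from 8:
8 gray
  3 gray
    6 gray
    6 black
  3 black
  10 gray
    1 gray
    1 black
    2 gray
    2 black
    12 gray
    12 black
    11 gray
      5 gray
        5→8: 8 is gray → back edge
Back edge closes the cycle 8 → 10 → 11 → 5 → 8; its vertices are {5, 8, 10, 11}.

5, 8, 10, 11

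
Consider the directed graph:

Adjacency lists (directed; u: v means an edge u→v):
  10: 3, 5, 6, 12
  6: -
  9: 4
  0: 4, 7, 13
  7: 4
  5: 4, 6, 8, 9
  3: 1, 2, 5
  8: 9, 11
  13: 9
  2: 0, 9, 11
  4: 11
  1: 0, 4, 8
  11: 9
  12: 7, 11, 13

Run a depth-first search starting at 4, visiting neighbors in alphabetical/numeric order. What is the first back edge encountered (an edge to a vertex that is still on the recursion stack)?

9→4

DFS from 4 (visiting neighbors in alphabetical/numeric order); mark gray on enter, black on exit:
4 gray
  11 gray
    9 gray
      9→4: 4 is gray → back edge
First back edge: 9 → 4.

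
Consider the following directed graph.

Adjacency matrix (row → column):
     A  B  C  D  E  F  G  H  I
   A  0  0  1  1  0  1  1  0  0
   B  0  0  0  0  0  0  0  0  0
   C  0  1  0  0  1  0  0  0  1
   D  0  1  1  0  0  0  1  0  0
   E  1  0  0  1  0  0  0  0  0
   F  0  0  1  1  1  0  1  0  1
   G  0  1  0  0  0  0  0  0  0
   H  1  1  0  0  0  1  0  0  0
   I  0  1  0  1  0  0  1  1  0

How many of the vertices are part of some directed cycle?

A vertex is on a directed cycle iff it belongs to a strongly connected component of size ≥ 2 (or has a self-loop).
The vertices on cycles are {A, C, D, E, F, H, I} — 7 in total.

7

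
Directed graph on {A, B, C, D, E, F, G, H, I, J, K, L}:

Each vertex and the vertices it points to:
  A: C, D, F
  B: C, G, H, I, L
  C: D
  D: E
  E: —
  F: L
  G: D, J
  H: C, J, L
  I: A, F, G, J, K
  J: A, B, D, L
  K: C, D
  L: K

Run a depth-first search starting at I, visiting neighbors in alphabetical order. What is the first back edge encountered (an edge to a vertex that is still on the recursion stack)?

B->G

DFS from I (visiting neighbors in alphabetical order); mark gray on enter, black on exit:
I gray
  A gray
    C gray
      D gray
        E gray
        E black
      D black
    C black
    A→D: D black — skip
    F gray
      L gray
        K gray
          K→C: C black — skip
          K→D: D black — skip
        K black
      L black
    F black
  A black
  I→F: F black — skip
  G gray
    G→D: D black — skip
    J gray
      J→A: A black — skip
      B gray
        B→C: C black — skip
        B→G: G is gray → back edge
First back edge: B → G.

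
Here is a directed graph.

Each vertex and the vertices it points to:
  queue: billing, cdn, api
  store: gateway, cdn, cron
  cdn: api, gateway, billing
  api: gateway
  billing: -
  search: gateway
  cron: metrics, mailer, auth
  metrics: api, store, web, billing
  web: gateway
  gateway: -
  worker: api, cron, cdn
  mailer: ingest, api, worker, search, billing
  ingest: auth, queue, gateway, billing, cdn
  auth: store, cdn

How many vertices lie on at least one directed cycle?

7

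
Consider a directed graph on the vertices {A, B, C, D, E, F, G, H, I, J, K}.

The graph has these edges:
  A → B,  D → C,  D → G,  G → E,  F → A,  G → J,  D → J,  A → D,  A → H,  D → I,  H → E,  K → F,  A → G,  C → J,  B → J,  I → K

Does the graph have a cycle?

Yes

DFS with white/gray/black marking, starting from I:
I gray
  K gray
    F gray
      A gray
        G gray
          E gray
          E black
          J gray
          J black
        G black
        D gray
          D→I: I is gray → back edge
Back edge found, so a cycle exists: I → K → F → A → D → I.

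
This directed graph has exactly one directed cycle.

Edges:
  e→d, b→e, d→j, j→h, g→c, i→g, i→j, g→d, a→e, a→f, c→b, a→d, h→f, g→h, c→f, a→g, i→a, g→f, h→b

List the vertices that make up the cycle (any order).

b, d, e, h, j

DFS with gray/black marking from j:
j gray
  h gray
    f gray
    f black
    b gray
      e gray
        d gray
          d→j: j is gray → back edge
Back edge closes the cycle j → h → b → e → d → j; its vertices are {b, d, e, h, j}.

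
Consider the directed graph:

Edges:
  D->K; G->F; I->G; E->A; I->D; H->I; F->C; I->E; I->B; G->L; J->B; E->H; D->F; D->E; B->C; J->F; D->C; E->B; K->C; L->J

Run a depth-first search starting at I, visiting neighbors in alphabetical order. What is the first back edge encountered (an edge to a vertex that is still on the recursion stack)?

H->I

DFS from I (visiting neighbors in alphabetical order); mark gray on enter, black on exit:
I gray
  B gray
    C gray
    C black
  B black
  D gray
    D→C: C black — skip
    E gray
      A gray
      A black
      E→B: B black — skip
      H gray
        H→I: I is gray → back edge
First back edge: H → I.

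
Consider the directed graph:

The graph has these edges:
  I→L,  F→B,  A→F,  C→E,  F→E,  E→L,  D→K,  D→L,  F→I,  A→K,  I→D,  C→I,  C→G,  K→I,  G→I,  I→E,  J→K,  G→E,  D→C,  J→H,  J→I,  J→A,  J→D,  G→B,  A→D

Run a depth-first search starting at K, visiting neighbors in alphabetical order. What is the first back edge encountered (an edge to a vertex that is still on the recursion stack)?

G→I

DFS from K (visiting neighbors in alphabetical order); mark gray on enter, black on exit:
K gray
  I gray
    D gray
      C gray
        E gray
          L gray
          L black
        E black
        G gray
          B gray
          B black
          G→E: E black — skip
          G→I: I is gray → back edge
First back edge: G → I.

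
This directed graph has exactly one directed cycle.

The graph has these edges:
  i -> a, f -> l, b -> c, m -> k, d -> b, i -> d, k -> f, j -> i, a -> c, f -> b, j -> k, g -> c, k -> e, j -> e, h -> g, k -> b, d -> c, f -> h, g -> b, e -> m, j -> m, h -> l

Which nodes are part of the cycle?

DFS with gray/black marking from k:
k gray
  b gray
    c gray
    c black
  b black
  f gray
    h gray
      g gray
        g→b: b black — skip
        g→c: c black — skip
      g black
      l gray
      l black
    h black
    f→l: l black — skip
    f→b: b black — skip
  f black
  e gray
    m gray
      m→k: k is gray → back edge
Back edge closes the cycle k → e → m → k; its vertices are {e, k, m}.

e, k, m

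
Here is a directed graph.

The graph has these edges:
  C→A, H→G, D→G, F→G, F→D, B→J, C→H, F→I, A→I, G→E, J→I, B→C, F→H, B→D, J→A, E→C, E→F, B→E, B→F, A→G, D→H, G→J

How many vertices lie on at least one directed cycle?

8

A vertex is on a directed cycle iff it belongs to a strongly connected component of size ≥ 2 (or has a self-loop).
The vertices on cycles are {A, C, D, E, F, G, H, J} — 8 in total.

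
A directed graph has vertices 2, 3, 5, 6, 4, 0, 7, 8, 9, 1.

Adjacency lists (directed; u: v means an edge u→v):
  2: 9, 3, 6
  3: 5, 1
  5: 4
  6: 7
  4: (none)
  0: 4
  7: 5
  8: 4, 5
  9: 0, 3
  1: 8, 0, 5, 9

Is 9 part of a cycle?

9 is on a cycle iff 9 can reach itself via ≥1 edge.
9 → 3 → 1 → 9 — yes.

Yes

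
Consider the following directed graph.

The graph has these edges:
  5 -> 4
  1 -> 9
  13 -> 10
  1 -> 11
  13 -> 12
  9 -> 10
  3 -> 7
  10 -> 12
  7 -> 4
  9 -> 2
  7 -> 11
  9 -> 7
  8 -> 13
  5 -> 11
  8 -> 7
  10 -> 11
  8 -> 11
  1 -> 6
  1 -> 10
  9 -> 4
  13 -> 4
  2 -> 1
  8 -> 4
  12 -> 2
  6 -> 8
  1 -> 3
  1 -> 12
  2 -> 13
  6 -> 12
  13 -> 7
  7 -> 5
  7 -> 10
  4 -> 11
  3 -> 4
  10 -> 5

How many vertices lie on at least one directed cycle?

10

A vertex is on a directed cycle iff it belongs to a strongly connected component of size ≥ 2 (or has a self-loop).
The vertices on cycles are {1, 2, 3, 6, 7, 8, 9, 10, 12, 13} — 10 in total.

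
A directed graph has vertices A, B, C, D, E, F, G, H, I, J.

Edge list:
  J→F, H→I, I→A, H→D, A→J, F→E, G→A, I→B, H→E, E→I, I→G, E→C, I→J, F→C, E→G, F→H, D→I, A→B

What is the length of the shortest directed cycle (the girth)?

4

For each vertex v, BFS finds the shortest path from v back to v.
The shortest such closed walk is F → H → I → J → F, length 4.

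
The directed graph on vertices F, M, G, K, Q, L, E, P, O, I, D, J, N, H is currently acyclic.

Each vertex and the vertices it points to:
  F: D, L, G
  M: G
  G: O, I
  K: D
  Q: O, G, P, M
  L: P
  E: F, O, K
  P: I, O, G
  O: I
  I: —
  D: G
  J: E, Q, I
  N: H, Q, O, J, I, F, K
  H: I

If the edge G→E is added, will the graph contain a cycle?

Yes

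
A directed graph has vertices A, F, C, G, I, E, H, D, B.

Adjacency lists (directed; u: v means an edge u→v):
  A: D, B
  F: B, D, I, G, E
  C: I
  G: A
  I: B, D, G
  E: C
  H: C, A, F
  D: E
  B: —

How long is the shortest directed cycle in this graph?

For each vertex v, BFS finds the shortest path from v back to v.
The shortest such closed walk is I → D → E → C → I, length 4.

4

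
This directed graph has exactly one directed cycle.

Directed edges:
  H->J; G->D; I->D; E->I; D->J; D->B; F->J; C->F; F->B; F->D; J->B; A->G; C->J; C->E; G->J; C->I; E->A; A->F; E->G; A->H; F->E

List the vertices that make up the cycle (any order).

A, E, F

DFS with gray/black marking from E:
E gray
  I gray
    D gray
      B gray
      B black
      J gray
        J→B: B black — skip
      J black
    D black
  I black
  A gray
    F gray
      F→J: J black — skip
      F→E: E is gray → back edge
Back edge closes the cycle E → A → F → E; its vertices are {A, E, F}.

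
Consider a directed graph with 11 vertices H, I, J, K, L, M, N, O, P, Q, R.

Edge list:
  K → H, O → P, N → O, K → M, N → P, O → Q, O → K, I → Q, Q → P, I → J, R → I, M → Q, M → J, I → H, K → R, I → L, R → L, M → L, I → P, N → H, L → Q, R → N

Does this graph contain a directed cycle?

DFS with white/gray/black marking, starting from Q:
Q gray
  P gray
  P black
Q black
H gray
H black
I gray
  I→H: H black — skip
  L gray
    L→Q: Q black — skip
  L black
  J gray
  J black
  I→P: P black — skip
  I→Q: Q black — skip
I black
K gray
  K→H: H black — skip
  R gray
    R→I: I black — skip
    R→L: L black — skip
    N gray
      N→H: H black — skip
      N→P: P black — skip
      O gray
        O→K: K is gray → back edge
Back edge found, so a cycle exists: K → R → N → O → K.

Yes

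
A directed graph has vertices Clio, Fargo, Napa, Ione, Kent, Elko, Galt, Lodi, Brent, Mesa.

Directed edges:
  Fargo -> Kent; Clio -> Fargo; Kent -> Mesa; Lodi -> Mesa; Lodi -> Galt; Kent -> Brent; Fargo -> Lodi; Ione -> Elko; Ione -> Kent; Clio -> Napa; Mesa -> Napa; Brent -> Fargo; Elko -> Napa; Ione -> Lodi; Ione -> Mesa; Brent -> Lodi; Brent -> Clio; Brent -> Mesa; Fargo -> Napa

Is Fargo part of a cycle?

Yes

Fargo is on a cycle iff Fargo can reach itself via ≥1 edge.
Fargo → Kent → Brent → Fargo — yes.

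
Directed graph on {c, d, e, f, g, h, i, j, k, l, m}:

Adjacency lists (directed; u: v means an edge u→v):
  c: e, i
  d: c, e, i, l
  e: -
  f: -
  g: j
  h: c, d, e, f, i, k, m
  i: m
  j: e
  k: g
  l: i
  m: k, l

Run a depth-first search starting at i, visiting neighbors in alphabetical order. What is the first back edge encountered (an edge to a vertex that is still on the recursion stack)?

l->i

DFS from i (visiting neighbors in alphabetical order); mark gray on enter, black on exit:
i gray
  m gray
    k gray
      g gray
        j gray
          e gray
          e black
        j black
      g black
    k black
    l gray
      l→i: i is gray → back edge
First back edge: l → i.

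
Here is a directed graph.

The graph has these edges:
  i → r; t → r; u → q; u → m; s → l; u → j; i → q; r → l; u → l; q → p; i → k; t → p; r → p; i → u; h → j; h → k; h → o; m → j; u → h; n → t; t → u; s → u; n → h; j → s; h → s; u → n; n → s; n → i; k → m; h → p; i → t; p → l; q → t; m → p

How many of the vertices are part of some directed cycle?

A vertex is on a directed cycle iff it belongs to a strongly connected component of size ≥ 2 (or has a self-loop).
The vertices on cycles are {h, i, j, k, m, n, q, s, t, u} — 10 in total.

10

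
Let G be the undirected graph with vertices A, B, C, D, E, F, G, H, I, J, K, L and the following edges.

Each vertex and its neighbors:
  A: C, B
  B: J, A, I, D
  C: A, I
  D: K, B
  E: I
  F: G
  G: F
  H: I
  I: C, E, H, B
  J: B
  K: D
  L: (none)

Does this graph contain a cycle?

DFS, tracking each vertex's parent; an edge to a visited non-parent vertex closes a cycle.
Start from F:
visit F (parent –)
  visit G (parent F)
    G–F: parent, skip
visit A (parent –)
  visit C (parent A)
    C–A: parent, skip
    visit I (parent C)
      I–C: parent, skip
      visit E (parent I)
        E–I: parent, skip
      visit H (parent I)
        H–I: parent, skip
      visit B (parent I)
        visit J (parent B)
          J–B: parent, skip
        B–A: A visited and ≠ parent → cycle
Cycle: A – C – I – B – A.

Yes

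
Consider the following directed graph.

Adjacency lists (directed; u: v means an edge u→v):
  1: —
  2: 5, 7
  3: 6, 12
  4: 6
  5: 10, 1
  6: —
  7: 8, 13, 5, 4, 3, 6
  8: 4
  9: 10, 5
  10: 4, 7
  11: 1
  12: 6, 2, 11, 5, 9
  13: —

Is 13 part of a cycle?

13 lies on a cycle iff there is a path from 13 back to itself.
Exploring from 13, it never reaches itself; equivalently, its strongly connected component is a singleton.

No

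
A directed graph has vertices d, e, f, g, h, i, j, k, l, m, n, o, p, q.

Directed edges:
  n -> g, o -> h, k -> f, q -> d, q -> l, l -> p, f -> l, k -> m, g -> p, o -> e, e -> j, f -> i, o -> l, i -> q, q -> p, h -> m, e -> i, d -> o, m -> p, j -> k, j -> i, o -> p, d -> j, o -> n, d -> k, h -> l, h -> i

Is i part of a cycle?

Yes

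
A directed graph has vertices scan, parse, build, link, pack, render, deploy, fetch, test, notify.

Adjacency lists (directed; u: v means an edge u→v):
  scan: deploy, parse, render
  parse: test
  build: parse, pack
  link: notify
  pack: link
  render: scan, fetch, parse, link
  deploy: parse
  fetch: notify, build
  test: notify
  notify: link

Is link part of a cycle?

Yes

link is on a cycle iff link can reach itself via ≥1 edge.
link → notify → link — yes.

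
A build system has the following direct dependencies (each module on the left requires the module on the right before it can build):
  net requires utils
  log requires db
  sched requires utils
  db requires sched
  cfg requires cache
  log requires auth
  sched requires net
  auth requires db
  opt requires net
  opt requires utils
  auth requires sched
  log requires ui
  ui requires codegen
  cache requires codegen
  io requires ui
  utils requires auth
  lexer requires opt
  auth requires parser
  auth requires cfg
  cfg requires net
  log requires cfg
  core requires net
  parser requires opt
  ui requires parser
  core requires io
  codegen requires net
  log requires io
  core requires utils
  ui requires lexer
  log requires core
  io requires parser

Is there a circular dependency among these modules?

Yes

DFS with white/gray/black marking, starting from cache:
cache gray
  codegen gray
    net gray
      utils gray
        auth gray
          db gray
            sched gray
              sched→utils: utils is gray → back edge
Back edge found, so a cycle exists: utils → auth → db → sched → utils.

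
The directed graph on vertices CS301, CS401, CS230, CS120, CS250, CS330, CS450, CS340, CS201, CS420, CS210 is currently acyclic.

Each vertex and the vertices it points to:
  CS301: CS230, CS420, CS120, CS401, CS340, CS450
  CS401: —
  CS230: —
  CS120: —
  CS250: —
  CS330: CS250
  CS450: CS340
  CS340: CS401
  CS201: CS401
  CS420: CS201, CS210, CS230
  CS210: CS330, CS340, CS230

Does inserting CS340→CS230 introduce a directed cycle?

No

Adding CS340→CS230 creates a cycle iff CS230 can already reach CS340.
Explore from CS230: no path reaches CS340. The graph stays acyclic.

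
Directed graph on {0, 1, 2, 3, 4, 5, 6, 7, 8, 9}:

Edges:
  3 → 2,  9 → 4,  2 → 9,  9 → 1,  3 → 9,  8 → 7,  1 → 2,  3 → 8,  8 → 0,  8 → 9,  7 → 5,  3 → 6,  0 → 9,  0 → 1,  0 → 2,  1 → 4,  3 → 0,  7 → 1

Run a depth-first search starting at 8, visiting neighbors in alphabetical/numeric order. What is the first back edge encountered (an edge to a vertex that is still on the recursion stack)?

DFS from 8 (visiting neighbors in alphabetical/numeric order); mark gray on enter, black on exit:
8 gray
  0 gray
    1 gray
      2 gray
        9 gray
          9→1: 1 is gray → back edge
First back edge: 9 → 1.

9→1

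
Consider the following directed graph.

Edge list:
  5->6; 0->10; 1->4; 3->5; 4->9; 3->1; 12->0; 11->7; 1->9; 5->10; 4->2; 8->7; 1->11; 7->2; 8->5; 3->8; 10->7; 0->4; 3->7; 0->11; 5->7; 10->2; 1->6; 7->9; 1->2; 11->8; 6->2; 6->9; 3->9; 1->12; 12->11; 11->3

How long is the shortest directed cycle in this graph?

For each vertex v, BFS finds the shortest path from v back to v.
The shortest such closed walk is 11 → 3 → 1 → 11, length 3.

3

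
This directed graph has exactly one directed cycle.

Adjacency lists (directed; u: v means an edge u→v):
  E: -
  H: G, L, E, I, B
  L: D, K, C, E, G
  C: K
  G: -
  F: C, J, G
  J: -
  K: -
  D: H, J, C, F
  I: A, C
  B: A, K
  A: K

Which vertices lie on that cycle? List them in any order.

D, H, L

DFS with gray/black marking from H:
H gray
  G gray
  G black
  L gray
    D gray
      D→H: H is gray → back edge
Back edge closes the cycle H → L → D → H; its vertices are {D, H, L}.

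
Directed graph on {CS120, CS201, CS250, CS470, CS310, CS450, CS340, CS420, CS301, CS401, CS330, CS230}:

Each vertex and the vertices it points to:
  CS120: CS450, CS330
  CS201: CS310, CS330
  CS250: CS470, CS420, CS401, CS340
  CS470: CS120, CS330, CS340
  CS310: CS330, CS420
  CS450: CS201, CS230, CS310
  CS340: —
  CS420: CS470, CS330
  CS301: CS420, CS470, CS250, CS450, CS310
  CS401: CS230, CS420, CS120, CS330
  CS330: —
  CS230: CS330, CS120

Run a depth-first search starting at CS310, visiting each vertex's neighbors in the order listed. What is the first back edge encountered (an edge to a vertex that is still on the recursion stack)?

CS201->CS310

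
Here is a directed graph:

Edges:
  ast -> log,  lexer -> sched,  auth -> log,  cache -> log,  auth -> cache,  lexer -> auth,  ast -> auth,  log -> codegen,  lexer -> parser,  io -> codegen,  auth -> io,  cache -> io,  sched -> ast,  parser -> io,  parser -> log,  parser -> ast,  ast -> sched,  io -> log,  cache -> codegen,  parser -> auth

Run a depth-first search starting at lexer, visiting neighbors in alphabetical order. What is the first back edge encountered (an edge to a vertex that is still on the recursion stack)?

sched->ast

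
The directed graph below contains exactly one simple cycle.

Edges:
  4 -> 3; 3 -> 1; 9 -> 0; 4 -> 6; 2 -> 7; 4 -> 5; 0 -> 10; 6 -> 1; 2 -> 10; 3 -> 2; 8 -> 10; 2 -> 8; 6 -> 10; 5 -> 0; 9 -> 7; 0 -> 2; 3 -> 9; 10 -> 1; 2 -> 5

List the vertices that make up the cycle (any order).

0, 2, 5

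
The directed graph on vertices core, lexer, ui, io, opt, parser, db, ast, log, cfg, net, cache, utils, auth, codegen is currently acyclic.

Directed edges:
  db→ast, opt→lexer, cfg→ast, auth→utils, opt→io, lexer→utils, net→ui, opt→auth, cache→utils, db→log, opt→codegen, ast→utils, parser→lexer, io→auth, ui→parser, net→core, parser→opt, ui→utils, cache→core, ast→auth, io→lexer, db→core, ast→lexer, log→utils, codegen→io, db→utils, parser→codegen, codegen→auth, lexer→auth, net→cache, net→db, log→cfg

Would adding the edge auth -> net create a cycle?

Adding auth→net creates a cycle iff net can already reach auth.
Path from net: net → db → ast → auth.
So net → … → auth → net is a cycle.

Yes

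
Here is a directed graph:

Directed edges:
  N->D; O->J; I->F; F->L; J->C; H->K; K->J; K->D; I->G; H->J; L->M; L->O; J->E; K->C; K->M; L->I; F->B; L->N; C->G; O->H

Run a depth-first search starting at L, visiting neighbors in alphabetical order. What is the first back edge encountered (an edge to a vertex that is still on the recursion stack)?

F→L

DFS from L (visiting neighbors in alphabetical order); mark gray on enter, black on exit:
L gray
  I gray
    F gray
      B gray
      B black
      F→L: L is gray → back edge
First back edge: F → L.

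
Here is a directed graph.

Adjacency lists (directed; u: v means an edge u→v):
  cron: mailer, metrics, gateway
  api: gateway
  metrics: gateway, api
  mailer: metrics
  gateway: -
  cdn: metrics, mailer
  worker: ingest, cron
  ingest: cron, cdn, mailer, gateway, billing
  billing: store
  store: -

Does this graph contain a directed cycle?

No

DFS with white/gray/black marking, starting from api:
api gray
  gateway gray
  gateway black
api black
cron gray
  mailer gray
    metrics gray
      metrics→gateway: gateway black — skip
      metrics→api: api black — skip
    metrics black
  mailer black
  cron→metrics: metrics black — skip
  cron→gateway: gateway black — skip
cron black
cdn gray
  cdn→metrics: metrics black — skip
  cdn→mailer: mailer black — skip
cdn black
worker gray
  ingest gray
    ingest→cron: cron black — skip
    ingest→cdn: cdn black — skip
    ingest→mailer: mailer black — skip
    ingest→gateway: gateway black — skip
    billing gray
      store gray
      store black
    billing black
  ingest black
  worker→cron: cron black — skip
worker black
Every edge goes to a white or black vertex — no back edge, so the graph is acyclic.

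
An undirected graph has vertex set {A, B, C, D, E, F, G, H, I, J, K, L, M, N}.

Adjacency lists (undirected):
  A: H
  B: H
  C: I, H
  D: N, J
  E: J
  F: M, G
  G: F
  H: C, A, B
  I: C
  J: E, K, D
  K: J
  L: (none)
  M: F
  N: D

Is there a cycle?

No

DFS, tracking each vertex's parent; an edge to a visited non-parent vertex closes a cycle.
Start from L:
visit L (parent –)
visit A (parent –)
  visit H (parent A)
    visit C (parent H)
      visit I (parent C)
        I–C: parent, skip
      C–H: parent, skip
    H–A: parent, skip
    visit B (parent H)
      B–H: parent, skip
visit D (parent –)
  visit N (parent D)
    N–D: parent, skip
  visit J (parent D)
    visit E (parent J)
      E–J: parent, skip
    visit K (parent J)
      K–J: parent, skip
    J–D: parent, skip
visit F (parent –)
  visit M (parent F)
    M–F: parent, skip
  visit G (parent F)
    G–F: parent, skip
No non-parent visited neighbor found — the graph is a forest.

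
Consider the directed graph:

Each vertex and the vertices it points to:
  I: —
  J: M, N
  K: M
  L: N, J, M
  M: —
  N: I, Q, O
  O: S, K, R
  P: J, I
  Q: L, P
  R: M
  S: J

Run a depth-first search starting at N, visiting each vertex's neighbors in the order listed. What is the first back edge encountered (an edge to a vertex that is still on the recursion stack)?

L→N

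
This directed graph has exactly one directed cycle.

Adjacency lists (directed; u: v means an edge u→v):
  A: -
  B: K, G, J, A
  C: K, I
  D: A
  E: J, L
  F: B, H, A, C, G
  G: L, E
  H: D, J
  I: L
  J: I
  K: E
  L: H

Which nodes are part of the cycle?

H, I, J, L

DFS with gray/black marking from H:
H gray
  D gray
    A gray
    A black
  D black
  J gray
    I gray
      L gray
        L→H: H is gray → back edge
Back edge closes the cycle H → J → I → L → H; its vertices are {H, I, J, L}.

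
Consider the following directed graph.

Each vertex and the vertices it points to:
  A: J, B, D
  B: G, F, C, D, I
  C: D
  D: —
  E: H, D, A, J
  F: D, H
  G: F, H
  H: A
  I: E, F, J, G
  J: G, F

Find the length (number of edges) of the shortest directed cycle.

4

For each vertex v, BFS finds the shortest path from v back to v.
The shortest such closed walk is B → I → E → A → B, length 4.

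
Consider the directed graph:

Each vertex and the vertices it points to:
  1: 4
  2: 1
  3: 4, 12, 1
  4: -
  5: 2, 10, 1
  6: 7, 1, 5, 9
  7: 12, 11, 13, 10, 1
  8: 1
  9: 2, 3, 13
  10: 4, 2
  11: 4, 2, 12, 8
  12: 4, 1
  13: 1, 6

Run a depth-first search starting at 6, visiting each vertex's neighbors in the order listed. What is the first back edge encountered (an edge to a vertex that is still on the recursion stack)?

DFS from 6 (visiting each vertex's neighbors in the order listed); mark gray on enter, black on exit:
6 gray
  7 gray
    12 gray
      4 gray
      4 black
      1 gray
        1→4: 4 black — skip
      1 black
    12 black
    11 gray
      11→4: 4 black — skip
      2 gray
        2→1: 1 black — skip
      2 black
      11→12: 12 black — skip
      8 gray
        8→1: 1 black — skip
      8 black
    11 black
    13 gray
      13→1: 1 black — skip
      13→6: 6 is gray → back edge
First back edge: 13 → 6.

13->6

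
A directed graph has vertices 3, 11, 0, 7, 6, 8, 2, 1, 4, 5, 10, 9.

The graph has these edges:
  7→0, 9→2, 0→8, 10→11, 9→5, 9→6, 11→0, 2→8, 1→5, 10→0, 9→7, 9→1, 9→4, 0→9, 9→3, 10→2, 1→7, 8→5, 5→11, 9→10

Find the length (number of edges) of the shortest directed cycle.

3

For each vertex v, BFS finds the shortest path from v back to v.
The shortest such closed walk is 9 → 7 → 0 → 9, length 3.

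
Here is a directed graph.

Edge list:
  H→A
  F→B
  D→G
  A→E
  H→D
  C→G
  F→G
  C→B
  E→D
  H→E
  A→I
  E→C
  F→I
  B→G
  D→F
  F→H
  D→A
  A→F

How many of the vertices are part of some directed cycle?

A vertex is on a directed cycle iff it belongs to a strongly connected component of size ≥ 2 (or has a self-loop).
The vertices on cycles are {A, D, E, F, H} — 5 in total.

5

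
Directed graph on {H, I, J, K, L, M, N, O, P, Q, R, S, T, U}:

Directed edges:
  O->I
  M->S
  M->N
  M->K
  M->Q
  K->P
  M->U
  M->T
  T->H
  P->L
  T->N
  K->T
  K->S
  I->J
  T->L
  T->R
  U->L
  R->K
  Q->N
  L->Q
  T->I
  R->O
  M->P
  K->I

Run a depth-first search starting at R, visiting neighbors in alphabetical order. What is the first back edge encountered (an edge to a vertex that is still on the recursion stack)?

T→R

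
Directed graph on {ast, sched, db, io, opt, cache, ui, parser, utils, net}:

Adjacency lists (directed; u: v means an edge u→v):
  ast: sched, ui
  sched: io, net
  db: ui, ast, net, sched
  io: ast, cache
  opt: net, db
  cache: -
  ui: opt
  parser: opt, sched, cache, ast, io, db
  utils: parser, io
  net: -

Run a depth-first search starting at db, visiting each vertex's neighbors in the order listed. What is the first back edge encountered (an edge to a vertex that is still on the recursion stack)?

DFS from db (visiting each vertex's neighbors in the order listed); mark gray on enter, black on exit:
db gray
  ui gray
    opt gray
      net gray
      net black
      opt→db: db is gray → back edge
First back edge: opt → db.

opt->db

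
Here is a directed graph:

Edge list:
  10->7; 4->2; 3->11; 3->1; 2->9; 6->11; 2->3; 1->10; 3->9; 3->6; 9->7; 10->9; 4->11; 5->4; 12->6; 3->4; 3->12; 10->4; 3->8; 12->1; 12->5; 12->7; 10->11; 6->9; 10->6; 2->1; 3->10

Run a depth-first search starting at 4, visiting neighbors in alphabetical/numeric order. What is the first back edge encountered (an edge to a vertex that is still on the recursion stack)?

10->4

DFS from 4 (visiting neighbors in alphabetical/numeric order); mark gray on enter, black on exit:
4 gray
  2 gray
    1 gray
      10 gray
        10→4: 4 is gray → back edge
First back edge: 10 → 4.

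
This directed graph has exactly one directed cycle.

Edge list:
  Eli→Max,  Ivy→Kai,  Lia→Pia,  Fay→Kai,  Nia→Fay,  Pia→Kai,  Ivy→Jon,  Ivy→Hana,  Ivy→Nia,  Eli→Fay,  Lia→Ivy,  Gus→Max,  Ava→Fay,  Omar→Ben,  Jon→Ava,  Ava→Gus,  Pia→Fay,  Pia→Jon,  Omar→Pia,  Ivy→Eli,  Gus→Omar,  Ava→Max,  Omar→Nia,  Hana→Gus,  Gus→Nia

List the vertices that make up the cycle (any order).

Ava, Gus, Jon, Pia, Omar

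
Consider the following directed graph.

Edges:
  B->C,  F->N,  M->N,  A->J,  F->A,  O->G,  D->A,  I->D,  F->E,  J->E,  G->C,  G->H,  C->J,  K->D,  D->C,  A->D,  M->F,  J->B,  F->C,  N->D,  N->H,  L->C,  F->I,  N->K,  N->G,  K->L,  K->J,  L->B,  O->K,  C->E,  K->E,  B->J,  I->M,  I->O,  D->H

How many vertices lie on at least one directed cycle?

8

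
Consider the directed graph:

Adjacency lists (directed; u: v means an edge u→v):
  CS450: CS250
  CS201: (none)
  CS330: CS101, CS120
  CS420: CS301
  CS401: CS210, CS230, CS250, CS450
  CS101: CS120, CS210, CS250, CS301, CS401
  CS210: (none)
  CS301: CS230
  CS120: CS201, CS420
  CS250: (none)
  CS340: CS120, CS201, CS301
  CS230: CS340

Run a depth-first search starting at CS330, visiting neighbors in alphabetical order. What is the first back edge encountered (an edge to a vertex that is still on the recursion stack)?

CS340→CS120

DFS from CS330 (visiting neighbors in alphabetical order); mark gray on enter, black on exit:
CS330 gray
  CS101 gray
    CS120 gray
      CS201 gray
      CS201 black
      CS420 gray
        CS301 gray
          CS230 gray
            CS340 gray
              CS340→CS120: CS120 is gray → back edge
First back edge: CS340 → CS120.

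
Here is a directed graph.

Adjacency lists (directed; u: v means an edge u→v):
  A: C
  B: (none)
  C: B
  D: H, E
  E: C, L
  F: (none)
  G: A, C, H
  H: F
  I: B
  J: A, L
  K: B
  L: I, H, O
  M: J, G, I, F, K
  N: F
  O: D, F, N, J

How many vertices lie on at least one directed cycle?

A vertex is on a directed cycle iff it belongs to a strongly connected component of size ≥ 2 (or has a self-loop).
The vertices on cycles are {D, E, J, L, O} — 5 in total.

5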